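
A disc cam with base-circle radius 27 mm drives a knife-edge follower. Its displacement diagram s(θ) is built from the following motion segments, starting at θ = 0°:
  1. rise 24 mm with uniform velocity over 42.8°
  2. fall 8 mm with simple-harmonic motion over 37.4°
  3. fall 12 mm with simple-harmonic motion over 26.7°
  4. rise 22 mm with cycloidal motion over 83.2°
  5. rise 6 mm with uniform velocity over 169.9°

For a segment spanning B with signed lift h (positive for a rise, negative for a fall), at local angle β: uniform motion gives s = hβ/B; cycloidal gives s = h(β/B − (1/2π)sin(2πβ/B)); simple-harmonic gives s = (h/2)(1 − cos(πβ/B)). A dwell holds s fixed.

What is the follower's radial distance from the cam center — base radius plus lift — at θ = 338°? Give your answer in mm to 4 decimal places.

seg 1 [0°–42.8°] uniform, h=24: full span → s += 24 → s = 24.0000
seg 2 [42.8°–80.2°] simple-harmonic, h=-8: full span → s += -8 → s = 16.0000
seg 3 [80.2°–106.9°] simple-harmonic, h=-12: full span → s += -12 → s = 4.0000
seg 4 [106.9°–190.1°] cycloidal, h=22: full span → s += 22 → s = 26.0000
seg 5 [190.1°–360°] uniform, h=6: θ=338° here. β=147.9, B=169.9. 6·147.9/169.9 = 5.2231 → s = 31.2231
radial distance = base radius + s = 27 + 31.2231 = 58.2231

58.2231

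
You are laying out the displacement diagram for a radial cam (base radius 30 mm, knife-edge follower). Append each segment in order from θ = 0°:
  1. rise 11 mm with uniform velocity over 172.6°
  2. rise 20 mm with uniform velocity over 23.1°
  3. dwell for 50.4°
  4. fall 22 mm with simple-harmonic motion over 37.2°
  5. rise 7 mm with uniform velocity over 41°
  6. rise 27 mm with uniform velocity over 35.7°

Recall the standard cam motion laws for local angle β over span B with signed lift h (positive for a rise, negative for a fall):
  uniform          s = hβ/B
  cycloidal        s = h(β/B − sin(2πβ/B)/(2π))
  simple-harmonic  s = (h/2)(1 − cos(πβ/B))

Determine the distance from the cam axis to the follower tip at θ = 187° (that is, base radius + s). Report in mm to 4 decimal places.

seg 1 [0°–172.6°] uniform, h=11: full span → s += 11 → s = 11.0000
seg 2 [172.6°–195.7°] uniform, h=20: θ=187° here. β=14.4, B=23.1. 20·14.4/23.1 = 12.4675 → s = 23.4675
radial distance = base radius + s = 30 + 23.4675 = 53.4675

53.4675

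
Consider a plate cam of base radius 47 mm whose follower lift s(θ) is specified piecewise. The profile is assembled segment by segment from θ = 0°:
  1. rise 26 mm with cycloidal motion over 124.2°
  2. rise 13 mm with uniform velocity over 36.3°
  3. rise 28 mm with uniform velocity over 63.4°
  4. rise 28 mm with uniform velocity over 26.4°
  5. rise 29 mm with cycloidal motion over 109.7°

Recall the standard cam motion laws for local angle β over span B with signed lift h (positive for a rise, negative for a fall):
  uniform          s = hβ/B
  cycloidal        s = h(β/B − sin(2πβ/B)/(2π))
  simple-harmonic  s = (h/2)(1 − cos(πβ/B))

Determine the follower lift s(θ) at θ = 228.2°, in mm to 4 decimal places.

seg 1 [0°–124.2°] cycloidal, h=26: full span → s += 26 → s = 26.0000
seg 2 [124.2°–160.5°] uniform, h=13: full span → s += 13 → s = 39.0000
seg 3 [160.5°–223.9°] uniform, h=28: full span → s += 28 → s = 67.0000
seg 4 [223.9°–250.3°] uniform, h=28: θ=228.2° here. β=4.3, B=26.4. 28·4.3/26.4 = 4.5606 → s = 71.5606

71.5606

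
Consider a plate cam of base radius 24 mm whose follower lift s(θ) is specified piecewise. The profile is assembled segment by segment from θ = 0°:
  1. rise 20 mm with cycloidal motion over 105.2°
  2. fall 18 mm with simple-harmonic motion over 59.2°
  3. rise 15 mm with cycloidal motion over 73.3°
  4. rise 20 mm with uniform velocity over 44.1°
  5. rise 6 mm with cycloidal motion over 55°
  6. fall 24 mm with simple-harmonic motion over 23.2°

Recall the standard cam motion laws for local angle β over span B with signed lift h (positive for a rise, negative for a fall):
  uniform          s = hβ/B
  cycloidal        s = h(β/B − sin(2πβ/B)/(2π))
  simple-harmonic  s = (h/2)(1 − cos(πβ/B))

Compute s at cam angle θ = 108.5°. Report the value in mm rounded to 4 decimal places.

seg 1 [0°–105.2°] cycloidal, h=20: full span → s += 20 → s = 20.0000
seg 2 [105.2°–164.4°] simple-harmonic, h=-18: θ=108.5° here. β=3.3, B=59.2. -18/2·(1 − cos(π·0.0557)) = -0.1377 → s = 19.8623

19.8623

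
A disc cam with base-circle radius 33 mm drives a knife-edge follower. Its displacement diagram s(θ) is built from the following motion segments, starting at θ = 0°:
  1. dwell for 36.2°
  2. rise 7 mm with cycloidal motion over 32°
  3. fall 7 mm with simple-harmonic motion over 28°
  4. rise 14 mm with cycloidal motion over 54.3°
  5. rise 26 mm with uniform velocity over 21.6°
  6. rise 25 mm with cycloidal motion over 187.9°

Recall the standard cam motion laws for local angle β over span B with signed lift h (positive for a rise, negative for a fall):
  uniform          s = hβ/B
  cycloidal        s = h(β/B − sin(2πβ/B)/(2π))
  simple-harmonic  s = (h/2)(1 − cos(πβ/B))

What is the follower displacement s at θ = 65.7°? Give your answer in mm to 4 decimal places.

seg 1 [0°–36.2°] dwell: s stays 0.0000
seg 2 [36.2°–68.2°] cycloidal, h=7: θ=65.7° here. β=29.5, B=32. 7·(0.9219 − sin(2π·0.9219)/(2π)) = 6.9783 → s = 6.9783

6.9783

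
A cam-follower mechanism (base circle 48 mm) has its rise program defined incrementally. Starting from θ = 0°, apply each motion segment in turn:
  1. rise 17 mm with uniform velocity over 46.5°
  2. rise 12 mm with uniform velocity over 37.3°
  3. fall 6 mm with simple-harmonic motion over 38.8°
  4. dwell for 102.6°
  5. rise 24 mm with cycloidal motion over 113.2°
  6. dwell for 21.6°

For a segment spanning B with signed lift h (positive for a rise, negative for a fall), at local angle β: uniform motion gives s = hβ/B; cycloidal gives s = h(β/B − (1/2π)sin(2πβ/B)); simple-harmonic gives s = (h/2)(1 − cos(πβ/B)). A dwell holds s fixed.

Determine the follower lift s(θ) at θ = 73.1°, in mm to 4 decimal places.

seg 1 [0°–46.5°] uniform, h=17: full span → s += 17 → s = 17.0000
seg 2 [46.5°–83.8°] uniform, h=12: θ=73.1° here. β=26.6, B=37.3. 12·26.6/37.3 = 8.5576 → s = 25.5576

25.5576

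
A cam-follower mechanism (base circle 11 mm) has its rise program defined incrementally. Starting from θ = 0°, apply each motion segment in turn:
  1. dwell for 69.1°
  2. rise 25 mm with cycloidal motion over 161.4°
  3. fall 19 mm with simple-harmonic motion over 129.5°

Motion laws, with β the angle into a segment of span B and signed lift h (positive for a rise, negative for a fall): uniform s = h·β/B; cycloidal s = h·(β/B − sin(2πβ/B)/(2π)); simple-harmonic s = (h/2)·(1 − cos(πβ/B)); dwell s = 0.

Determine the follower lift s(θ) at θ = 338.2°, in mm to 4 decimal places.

seg 1 [0°–69.1°] dwell: s stays 0.0000
seg 2 [69.1°–230.5°] cycloidal, h=25: full span → s += 25 → s = 25.0000
seg 3 [230.5°–360°] simple-harmonic, h=-19: θ=338.2° here. β=107.7, B=129.5. -19/2·(1 − cos(π·0.8317)) = -17.7022 → s = 7.2978

7.2978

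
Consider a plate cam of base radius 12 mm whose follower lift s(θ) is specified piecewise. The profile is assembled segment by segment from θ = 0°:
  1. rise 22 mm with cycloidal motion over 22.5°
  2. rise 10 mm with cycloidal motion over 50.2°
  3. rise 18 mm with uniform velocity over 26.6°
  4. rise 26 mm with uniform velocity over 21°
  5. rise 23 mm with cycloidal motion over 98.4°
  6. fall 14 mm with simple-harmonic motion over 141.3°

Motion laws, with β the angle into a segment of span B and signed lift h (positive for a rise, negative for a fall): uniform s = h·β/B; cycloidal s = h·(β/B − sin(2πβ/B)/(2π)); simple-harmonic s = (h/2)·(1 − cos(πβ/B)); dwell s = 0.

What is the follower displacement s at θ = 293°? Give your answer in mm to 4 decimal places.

seg 1 [0°–22.5°] cycloidal, h=22: full span → s += 22 → s = 22.0000
seg 2 [22.5°–72.7°] cycloidal, h=10: full span → s += 10 → s = 32.0000
seg 3 [72.7°–99.3°] uniform, h=18: full span → s += 18 → s = 50.0000
seg 4 [99.3°–120.3°] uniform, h=26: full span → s += 26 → s = 76.0000
seg 5 [120.3°–218.7°] cycloidal, h=23: full span → s += 23 → s = 99.0000
seg 6 [218.7°–360°] simple-harmonic, h=-14: θ=293° here. β=74.3, B=141.3. -14/2·(1 − cos(π·0.5258)) = -7.5674 → s = 91.4326

91.4326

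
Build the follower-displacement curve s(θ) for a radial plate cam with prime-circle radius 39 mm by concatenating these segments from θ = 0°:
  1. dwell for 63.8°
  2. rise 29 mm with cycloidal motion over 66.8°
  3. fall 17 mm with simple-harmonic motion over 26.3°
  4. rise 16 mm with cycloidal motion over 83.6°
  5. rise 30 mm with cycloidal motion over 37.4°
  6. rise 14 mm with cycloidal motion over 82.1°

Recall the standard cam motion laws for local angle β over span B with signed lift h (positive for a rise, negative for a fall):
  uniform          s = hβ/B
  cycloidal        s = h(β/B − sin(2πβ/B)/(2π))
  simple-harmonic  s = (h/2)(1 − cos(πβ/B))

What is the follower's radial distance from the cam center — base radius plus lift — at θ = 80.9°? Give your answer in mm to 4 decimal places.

seg 1 [0°–63.8°] dwell: s stays 0.0000
seg 2 [63.8°–130.6°] cycloidal, h=29: θ=80.9° here. β=17.1, B=66.8. 29·(0.2560 − sin(2π·0.2560)/(2π)) = 2.8114 → s = 2.8114
radial distance = base radius + s = 39 + 2.8114 = 41.8114

41.8114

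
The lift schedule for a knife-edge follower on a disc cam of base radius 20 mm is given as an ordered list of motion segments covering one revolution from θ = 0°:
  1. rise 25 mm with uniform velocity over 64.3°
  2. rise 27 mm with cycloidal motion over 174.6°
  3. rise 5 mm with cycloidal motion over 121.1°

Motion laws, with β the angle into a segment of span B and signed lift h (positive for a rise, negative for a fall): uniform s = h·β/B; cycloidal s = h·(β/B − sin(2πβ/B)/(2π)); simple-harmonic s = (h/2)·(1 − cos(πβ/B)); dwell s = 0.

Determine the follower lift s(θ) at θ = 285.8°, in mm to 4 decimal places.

seg 1 [0°–64.3°] uniform, h=25: full span → s += 25 → s = 25.0000
seg 2 [64.3°–238.9°] cycloidal, h=27: full span → s += 27 → s = 52.0000
seg 3 [238.9°–360°] cycloidal, h=5: θ=285.8° here. β=46.9, B=121.1. 5·(0.3873 − sin(2π·0.3873)/(2π)) = 1.4188 → s = 53.4188

53.4188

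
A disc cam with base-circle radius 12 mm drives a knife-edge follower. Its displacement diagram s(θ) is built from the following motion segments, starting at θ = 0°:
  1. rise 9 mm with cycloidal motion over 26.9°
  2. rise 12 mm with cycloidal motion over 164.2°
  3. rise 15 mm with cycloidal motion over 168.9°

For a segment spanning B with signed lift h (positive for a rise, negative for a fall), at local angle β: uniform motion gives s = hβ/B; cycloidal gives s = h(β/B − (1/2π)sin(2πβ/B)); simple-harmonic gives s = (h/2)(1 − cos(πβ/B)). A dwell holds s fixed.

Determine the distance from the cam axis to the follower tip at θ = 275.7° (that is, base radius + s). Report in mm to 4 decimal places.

seg 1 [0°–26.9°] cycloidal, h=9: full span → s += 9 → s = 9.0000
seg 2 [26.9°–191.1°] cycloidal, h=12: full span → s += 12 → s = 21.0000
seg 3 [191.1°–360°] cycloidal, h=15: θ=275.7° here. β=84.6, B=168.9. 15·(0.5009 − sin(2π·0.5009)/(2π)) = 7.5266 → s = 28.5266
radial distance = base radius + s = 12 + 28.5266 = 40.5266

40.5266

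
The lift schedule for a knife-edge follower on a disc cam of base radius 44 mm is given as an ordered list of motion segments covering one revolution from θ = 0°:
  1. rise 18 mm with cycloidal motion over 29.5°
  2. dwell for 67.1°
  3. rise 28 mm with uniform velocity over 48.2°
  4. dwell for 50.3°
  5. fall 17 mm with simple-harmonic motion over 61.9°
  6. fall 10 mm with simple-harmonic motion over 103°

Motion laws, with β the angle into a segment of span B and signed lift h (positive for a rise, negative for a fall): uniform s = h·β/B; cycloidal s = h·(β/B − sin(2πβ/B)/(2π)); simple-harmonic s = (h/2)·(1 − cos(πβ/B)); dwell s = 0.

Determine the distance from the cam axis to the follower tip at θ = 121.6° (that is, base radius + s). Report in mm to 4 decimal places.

seg 1 [0°–29.5°] cycloidal, h=18: full span → s += 18 → s = 18.0000
seg 2 [29.5°–96.6°] dwell: s stays 18.0000
seg 3 [96.6°–144.8°] uniform, h=28: θ=121.6° here. β=25, B=48.2. 28·25/48.2 = 14.5228 → s = 32.5228
radial distance = base radius + s = 44 + 32.5228 = 76.5228

76.5228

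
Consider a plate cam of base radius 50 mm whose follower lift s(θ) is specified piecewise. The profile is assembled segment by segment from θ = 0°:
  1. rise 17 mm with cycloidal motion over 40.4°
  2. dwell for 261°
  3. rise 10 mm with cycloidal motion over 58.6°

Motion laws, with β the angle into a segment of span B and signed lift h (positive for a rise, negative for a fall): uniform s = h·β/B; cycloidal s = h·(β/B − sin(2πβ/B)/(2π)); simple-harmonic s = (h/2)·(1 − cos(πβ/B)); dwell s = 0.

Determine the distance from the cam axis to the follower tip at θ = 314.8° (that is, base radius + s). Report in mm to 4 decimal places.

seg 1 [0°–40.4°] cycloidal, h=17: full span → s += 17 → s = 17.0000
seg 2 [40.4°–301.4°] dwell: s stays 17.0000
seg 3 [301.4°–360°] cycloidal, h=10: θ=314.8° here. β=13.4, B=58.6. 10·(0.2287 − sin(2π·0.2287)/(2π)) = 0.7094 → s = 17.7094
radial distance = base radius + s = 50 + 17.7094 = 67.7094

67.7094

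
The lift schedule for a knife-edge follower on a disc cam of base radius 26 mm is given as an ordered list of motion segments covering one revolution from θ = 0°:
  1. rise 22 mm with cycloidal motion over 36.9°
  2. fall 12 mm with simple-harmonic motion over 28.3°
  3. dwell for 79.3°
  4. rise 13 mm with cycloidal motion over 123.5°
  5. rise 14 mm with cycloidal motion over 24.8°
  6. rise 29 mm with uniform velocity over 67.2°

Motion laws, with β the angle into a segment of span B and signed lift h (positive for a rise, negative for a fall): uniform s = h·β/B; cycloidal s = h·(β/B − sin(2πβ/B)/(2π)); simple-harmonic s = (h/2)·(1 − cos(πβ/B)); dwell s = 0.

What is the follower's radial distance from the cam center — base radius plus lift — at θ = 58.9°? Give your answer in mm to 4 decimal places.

seg 1 [0°–36.9°] cycloidal, h=22: full span → s += 22 → s = 22.0000
seg 2 [36.9°–65.2°] simple-harmonic, h=-12: θ=58.9° here. β=22, B=28.3. -12/2·(1 − cos(π·0.7774)) = -10.5915 → s = 11.4085
radial distance = base radius + s = 26 + 11.4085 = 37.4085

37.4085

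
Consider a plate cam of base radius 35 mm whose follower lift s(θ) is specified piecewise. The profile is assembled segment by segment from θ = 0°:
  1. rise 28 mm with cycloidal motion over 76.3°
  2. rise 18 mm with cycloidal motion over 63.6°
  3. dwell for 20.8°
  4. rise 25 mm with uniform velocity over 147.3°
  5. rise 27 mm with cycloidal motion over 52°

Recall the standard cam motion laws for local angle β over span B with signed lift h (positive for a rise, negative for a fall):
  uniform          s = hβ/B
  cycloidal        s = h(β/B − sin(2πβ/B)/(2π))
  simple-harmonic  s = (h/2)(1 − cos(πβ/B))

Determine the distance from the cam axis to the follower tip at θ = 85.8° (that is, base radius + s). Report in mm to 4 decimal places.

seg 1 [0°–76.3°] cycloidal, h=28: full span → s += 28 → s = 28.0000
seg 2 [76.3°–139.9°] cycloidal, h=18: θ=85.8° here. β=9.5, B=63.6. 18·(0.1494 − sin(2π·0.1494)/(2π)) = 0.3777 → s = 28.3777
radial distance = base radius + s = 35 + 28.3777 = 63.3777

63.3777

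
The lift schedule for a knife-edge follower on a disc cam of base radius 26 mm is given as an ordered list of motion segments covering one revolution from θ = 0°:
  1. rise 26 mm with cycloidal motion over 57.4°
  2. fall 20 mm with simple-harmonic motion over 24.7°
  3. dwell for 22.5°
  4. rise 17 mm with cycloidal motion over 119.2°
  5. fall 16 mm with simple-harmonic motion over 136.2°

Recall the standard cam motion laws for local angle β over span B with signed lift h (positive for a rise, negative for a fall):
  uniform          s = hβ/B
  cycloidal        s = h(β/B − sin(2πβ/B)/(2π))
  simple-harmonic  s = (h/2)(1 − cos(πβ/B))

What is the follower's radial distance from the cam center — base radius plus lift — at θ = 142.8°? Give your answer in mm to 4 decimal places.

seg 1 [0°–57.4°] cycloidal, h=26: full span → s += 26 → s = 26.0000
seg 2 [57.4°–82.1°] simple-harmonic, h=-20: full span → s += -20 → s = 6.0000
seg 3 [82.1°–104.6°] dwell: s stays 6.0000
seg 4 [104.6°–223.8°] cycloidal, h=17: θ=142.8° here. β=38.2, B=119.2. 17·(0.3205 − sin(2π·0.3205)/(2π)) = 3.0033 → s = 9.0033
radial distance = base radius + s = 26 + 9.0033 = 35.0033

35.0033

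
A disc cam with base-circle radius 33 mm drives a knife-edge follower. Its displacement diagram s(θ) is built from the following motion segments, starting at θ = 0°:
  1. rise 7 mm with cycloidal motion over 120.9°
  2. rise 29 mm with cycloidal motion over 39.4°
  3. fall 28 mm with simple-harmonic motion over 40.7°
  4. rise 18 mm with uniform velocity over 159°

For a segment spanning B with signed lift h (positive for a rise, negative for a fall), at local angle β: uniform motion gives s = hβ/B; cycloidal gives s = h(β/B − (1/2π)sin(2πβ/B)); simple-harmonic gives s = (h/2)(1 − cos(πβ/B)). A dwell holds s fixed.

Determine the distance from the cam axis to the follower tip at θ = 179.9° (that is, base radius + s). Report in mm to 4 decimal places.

seg 1 [0°–120.9°] cycloidal, h=7: full span → s += 7 → s = 7.0000
seg 2 [120.9°–160.3°] cycloidal, h=29: full span → s += 29 → s = 36.0000
seg 3 [160.3°–201°] simple-harmonic, h=-28: θ=179.9° here. β=19.6, B=40.7. -28/2·(1 − cos(π·0.4816)) = -13.1900 → s = 22.8100
radial distance = base radius + s = 33 + 22.8100 = 55.8100

55.8100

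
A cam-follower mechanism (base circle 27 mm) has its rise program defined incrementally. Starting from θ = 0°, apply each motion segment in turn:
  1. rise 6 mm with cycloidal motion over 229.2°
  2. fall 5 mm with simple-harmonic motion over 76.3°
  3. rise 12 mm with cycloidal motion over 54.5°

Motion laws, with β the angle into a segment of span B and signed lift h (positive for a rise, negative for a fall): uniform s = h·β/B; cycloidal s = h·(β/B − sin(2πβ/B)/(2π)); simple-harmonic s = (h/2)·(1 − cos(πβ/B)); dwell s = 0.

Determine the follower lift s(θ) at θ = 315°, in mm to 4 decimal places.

seg 1 [0°–229.2°] cycloidal, h=6: full span → s += 6 → s = 6.0000
seg 2 [229.2°–305.5°] simple-harmonic, h=-5: full span → s += -5 → s = 1.0000
seg 3 [305.5°–360°] cycloidal, h=12: θ=315° here. β=9.5, B=54.5. 12·(0.1743 − sin(2π·0.1743)/(2π)) = 0.3938 → s = 1.3938

1.3938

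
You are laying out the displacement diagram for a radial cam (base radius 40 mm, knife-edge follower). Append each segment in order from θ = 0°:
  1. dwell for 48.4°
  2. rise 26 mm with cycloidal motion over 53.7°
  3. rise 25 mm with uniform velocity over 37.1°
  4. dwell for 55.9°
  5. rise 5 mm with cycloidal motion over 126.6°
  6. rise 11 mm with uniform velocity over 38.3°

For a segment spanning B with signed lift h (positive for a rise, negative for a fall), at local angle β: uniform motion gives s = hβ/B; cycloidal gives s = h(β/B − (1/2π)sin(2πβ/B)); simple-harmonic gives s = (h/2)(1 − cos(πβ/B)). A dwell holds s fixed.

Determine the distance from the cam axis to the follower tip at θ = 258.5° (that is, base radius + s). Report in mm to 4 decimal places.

seg 1 [0°–48.4°] dwell: s stays 0.0000
seg 2 [48.4°–102.1°] cycloidal, h=26: full span → s += 26 → s = 26.0000
seg 3 [102.1°–139.2°] uniform, h=25: full span → s += 25 → s = 51.0000
seg 4 [139.2°–195.1°] dwell: s stays 51.0000
seg 5 [195.1°–321.7°] cycloidal, h=5: θ=258.5° here. β=63.4, B=126.6. 5·(0.5008 − sin(2π·0.5008)/(2π)) = 2.5079 → s = 53.5079
radial distance = base radius + s = 40 + 53.5079 = 93.5079

93.5079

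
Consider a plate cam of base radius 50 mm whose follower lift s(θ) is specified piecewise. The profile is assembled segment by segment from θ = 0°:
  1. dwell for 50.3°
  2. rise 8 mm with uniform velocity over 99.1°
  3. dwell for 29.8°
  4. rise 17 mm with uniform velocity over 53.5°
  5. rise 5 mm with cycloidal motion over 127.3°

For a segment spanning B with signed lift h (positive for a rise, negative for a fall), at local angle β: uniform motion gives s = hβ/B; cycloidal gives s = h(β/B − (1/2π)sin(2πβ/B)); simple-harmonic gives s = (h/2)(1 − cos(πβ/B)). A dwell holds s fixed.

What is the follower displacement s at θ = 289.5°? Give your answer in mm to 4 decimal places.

seg 1 [0°–50.3°] dwell: s stays 0.0000
seg 2 [50.3°–149.4°] uniform, h=8: full span → s += 8 → s = 8.0000
seg 3 [149.4°–179.2°] dwell: s stays 8.0000
seg 4 [179.2°–232.7°] uniform, h=17: full span → s += 17 → s = 25.0000
seg 5 [232.7°–360°] cycloidal, h=5: θ=289.5° here. β=56.8, B=127.3. 5·(0.4462 − sin(2π·0.4462)/(2π)) = 1.9670 → s = 26.9670

26.9670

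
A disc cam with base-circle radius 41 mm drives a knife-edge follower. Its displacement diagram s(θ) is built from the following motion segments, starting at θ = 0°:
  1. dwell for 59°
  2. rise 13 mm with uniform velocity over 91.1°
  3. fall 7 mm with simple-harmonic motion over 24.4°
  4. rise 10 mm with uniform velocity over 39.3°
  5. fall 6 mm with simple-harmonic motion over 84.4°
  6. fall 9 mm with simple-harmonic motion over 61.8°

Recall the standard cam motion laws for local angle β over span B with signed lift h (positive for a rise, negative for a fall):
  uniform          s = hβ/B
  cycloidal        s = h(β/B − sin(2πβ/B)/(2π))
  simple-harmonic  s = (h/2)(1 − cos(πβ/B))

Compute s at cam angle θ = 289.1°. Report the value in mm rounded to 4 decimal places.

seg 1 [0°–59°] dwell: s stays 0.0000
seg 2 [59°–150.1°] uniform, h=13: full span → s += 13 → s = 13.0000
seg 3 [150.1°–174.5°] simple-harmonic, h=-7: full span → s += -7 → s = 6.0000
seg 4 [174.5°–213.8°] uniform, h=10: full span → s += 10 → s = 16.0000
seg 5 [213.8°–298.2°] simple-harmonic, h=-6: θ=289.1° here. β=75.3, B=84.4. -6/2·(1 − cos(π·0.8922)) = -5.8295 → s = 10.1705

10.1705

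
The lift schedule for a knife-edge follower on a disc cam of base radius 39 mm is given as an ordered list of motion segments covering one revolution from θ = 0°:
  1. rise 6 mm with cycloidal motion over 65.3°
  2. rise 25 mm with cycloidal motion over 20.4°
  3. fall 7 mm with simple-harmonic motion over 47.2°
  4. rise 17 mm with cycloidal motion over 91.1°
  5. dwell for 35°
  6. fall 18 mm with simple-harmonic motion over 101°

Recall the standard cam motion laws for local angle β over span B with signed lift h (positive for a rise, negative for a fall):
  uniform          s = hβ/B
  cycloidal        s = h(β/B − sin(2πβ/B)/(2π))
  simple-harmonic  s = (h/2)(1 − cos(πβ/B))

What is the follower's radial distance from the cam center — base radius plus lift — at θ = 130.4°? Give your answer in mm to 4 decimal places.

seg 1 [0°–65.3°] cycloidal, h=6: full span → s += 6 → s = 6.0000
seg 2 [65.3°–85.7°] cycloidal, h=25: full span → s += 25 → s = 31.0000
seg 3 [85.7°–132.9°] simple-harmonic, h=-7: θ=130.4° here. β=44.7, B=47.2. -7/2·(1 − cos(π·0.9470)) = -6.9517 → s = 24.0483
radial distance = base radius + s = 39 + 24.0483 = 63.0483

63.0483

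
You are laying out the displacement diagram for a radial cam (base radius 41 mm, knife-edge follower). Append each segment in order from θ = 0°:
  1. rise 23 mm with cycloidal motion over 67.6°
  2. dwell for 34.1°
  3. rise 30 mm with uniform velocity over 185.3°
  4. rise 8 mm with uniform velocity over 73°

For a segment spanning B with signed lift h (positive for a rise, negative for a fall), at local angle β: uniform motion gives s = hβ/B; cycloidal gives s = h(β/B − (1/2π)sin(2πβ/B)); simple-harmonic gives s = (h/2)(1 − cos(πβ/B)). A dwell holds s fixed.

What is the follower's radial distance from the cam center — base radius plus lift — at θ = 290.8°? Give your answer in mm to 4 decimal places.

seg 1 [0°–67.6°] cycloidal, h=23: full span → s += 23 → s = 23.0000
seg 2 [67.6°–101.7°] dwell: s stays 23.0000
seg 3 [101.7°–287°] uniform, h=30: full span → s += 30 → s = 53.0000
seg 4 [287°–360°] uniform, h=8: θ=290.8° here. β=3.8, B=73. 8·3.8/73 = 0.4164 → s = 53.4164
radial distance = base radius + s = 41 + 53.4164 = 94.4164

94.4164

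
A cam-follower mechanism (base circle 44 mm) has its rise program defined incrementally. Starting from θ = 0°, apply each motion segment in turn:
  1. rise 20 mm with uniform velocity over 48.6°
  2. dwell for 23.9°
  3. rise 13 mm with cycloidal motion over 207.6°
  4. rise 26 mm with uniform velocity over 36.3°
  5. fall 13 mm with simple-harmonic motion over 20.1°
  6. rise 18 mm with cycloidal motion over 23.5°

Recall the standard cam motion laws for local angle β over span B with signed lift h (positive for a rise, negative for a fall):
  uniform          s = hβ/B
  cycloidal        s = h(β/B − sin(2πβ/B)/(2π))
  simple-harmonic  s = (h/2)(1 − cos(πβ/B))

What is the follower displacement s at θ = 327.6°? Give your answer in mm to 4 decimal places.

seg 1 [0°–48.6°] uniform, h=20: full span → s += 20 → s = 20.0000
seg 2 [48.6°–72.5°] dwell: s stays 20.0000
seg 3 [72.5°–280.1°] cycloidal, h=13: full span → s += 13 → s = 33.0000
seg 4 [280.1°–316.4°] uniform, h=26: full span → s += 26 → s = 59.0000
seg 5 [316.4°–336.5°] simple-harmonic, h=-13: θ=327.6° here. β=11.2, B=20.1. -13/2·(1 − cos(π·0.5572)) = -7.6620 → s = 51.3380

51.3380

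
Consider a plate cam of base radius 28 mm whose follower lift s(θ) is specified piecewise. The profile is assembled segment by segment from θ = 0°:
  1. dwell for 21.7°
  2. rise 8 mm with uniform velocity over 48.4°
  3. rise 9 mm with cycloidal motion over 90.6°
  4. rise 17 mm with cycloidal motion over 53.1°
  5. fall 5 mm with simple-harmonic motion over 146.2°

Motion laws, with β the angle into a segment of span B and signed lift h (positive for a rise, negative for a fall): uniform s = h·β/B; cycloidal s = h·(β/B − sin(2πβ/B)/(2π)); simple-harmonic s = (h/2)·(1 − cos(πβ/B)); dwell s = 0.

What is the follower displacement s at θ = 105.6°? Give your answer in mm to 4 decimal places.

seg 1 [0°–21.7°] dwell: s stays 0.0000
seg 2 [21.7°–70.1°] uniform, h=8: full span → s += 8 → s = 8.0000
seg 3 [70.1°–160.7°] cycloidal, h=9: θ=105.6° here. β=35.5, B=90.6. 9·(0.3918 − sin(2π·0.3918)/(2π)) = 2.6262 → s = 10.6262

10.6262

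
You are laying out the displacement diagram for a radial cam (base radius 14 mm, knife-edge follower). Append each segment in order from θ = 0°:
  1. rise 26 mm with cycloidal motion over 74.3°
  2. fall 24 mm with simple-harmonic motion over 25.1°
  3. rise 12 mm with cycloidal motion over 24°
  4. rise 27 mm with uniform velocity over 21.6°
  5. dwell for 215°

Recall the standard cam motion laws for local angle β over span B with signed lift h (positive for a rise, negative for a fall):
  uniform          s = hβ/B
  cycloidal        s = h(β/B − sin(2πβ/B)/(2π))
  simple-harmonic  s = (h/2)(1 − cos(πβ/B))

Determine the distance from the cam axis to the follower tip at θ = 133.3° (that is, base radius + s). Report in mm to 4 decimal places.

seg 1 [0°–74.3°] cycloidal, h=26: full span → s += 26 → s = 26.0000
seg 2 [74.3°–99.4°] simple-harmonic, h=-24: full span → s += -24 → s = 2.0000
seg 3 [99.4°–123.4°] cycloidal, h=12: full span → s += 12 → s = 14.0000
seg 4 [123.4°–145°] uniform, h=27: θ=133.3° here. β=9.9, B=21.6. 27·9.9/21.6 = 12.3750 → s = 26.3750
radial distance = base radius + s = 14 + 26.3750 = 40.3750

40.3750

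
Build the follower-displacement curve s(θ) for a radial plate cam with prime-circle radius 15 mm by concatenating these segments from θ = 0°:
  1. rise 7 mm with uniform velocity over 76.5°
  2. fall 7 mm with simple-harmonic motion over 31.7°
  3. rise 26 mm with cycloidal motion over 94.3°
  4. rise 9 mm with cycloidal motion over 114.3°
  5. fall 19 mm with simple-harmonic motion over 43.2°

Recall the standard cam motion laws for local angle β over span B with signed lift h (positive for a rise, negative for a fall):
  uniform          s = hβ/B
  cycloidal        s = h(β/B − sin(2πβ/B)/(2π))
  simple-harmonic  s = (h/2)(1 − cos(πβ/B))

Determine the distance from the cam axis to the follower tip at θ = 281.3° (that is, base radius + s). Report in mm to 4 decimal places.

seg 1 [0°–76.5°] uniform, h=7: full span → s += 7 → s = 7.0000
seg 2 [76.5°–108.2°] simple-harmonic, h=-7: full span → s += -7 → s = 0.0000
seg 3 [108.2°–202.5°] cycloidal, h=26: full span → s += 26 → s = 26.0000
seg 4 [202.5°–316.8°] cycloidal, h=9: θ=281.3° here. β=78.8, B=114.3. 9·(0.6894 − sin(2π·0.6894)/(2π)) = 7.5346 → s = 33.5346
radial distance = base radius + s = 15 + 33.5346 = 48.5346

48.5346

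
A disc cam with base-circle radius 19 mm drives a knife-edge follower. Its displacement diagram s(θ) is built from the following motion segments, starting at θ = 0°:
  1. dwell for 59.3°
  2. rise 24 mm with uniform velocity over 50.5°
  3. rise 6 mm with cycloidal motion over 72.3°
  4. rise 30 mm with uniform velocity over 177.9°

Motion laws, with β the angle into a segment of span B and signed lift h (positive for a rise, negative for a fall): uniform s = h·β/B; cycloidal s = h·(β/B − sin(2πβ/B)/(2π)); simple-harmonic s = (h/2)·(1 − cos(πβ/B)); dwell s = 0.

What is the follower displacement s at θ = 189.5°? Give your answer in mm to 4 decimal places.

seg 1 [0°–59.3°] dwell: s stays 0.0000
seg 2 [59.3°–109.8°] uniform, h=24: full span → s += 24 → s = 24.0000
seg 3 [109.8°–182.1°] cycloidal, h=6: full span → s += 6 → s = 30.0000
seg 4 [182.1°–360°] uniform, h=30: θ=189.5° here. β=7.4, B=177.9. 30·7.4/177.9 = 1.2479 → s = 31.2479

31.2479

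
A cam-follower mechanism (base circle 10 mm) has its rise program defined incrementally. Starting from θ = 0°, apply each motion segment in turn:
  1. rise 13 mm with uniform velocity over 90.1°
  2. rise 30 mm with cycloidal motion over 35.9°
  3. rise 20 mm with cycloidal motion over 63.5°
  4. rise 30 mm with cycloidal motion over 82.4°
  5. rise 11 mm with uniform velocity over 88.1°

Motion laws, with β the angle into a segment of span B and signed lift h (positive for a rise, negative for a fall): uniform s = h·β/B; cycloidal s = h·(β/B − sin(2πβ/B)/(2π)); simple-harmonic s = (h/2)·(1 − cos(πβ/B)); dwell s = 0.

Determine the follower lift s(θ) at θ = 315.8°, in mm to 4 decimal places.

seg 1 [0°–90.1°] uniform, h=13: full span → s += 13 → s = 13.0000
seg 2 [90.1°–126°] cycloidal, h=30: full span → s += 30 → s = 43.0000
seg 3 [126°–189.5°] cycloidal, h=20: full span → s += 20 → s = 63.0000
seg 4 [189.5°–271.9°] cycloidal, h=30: full span → s += 30 → s = 93.0000
seg 5 [271.9°–360°] uniform, h=11: θ=315.8° here. β=43.9, B=88.1. 11·43.9/88.1 = 5.4813 → s = 98.4813

98.4813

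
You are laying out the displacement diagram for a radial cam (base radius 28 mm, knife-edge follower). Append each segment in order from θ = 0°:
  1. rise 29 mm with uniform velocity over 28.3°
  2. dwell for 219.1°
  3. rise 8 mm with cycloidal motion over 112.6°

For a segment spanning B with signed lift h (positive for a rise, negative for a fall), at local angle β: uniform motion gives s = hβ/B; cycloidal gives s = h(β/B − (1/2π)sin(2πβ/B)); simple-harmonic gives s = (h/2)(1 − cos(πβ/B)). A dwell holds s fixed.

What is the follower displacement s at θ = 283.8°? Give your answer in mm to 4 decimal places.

seg 1 [0°–28.3°] uniform, h=29: full span → s += 29 → s = 29.0000
seg 2 [28.3°–247.4°] dwell: s stays 29.0000
seg 3 [247.4°–360°] cycloidal, h=8: θ=283.8° here. β=36.4, B=112.6. 8·(0.3233 − sin(2π·0.3233)/(2π)) = 1.4455 → s = 30.4455

30.4455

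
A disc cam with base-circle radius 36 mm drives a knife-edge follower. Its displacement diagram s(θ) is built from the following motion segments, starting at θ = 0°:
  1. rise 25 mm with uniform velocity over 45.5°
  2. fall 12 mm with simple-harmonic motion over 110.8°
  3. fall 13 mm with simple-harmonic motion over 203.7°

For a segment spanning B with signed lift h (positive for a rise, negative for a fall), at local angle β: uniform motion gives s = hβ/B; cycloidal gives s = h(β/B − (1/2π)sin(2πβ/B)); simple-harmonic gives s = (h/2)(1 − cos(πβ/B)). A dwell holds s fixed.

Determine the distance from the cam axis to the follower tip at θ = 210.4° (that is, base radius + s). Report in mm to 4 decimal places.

seg 1 [0°–45.5°] uniform, h=25: full span → s += 25 → s = 25.0000
seg 2 [45.5°–156.3°] simple-harmonic, h=-12: full span → s += -12 → s = 13.0000
seg 3 [156.3°–360°] simple-harmonic, h=-13: θ=210.4° here. β=54.1, B=203.7. -13/2·(1 − cos(π·0.2656)) = -2.1343 → s = 10.8657
radial distance = base radius + s = 36 + 10.8657 = 46.8657

46.8657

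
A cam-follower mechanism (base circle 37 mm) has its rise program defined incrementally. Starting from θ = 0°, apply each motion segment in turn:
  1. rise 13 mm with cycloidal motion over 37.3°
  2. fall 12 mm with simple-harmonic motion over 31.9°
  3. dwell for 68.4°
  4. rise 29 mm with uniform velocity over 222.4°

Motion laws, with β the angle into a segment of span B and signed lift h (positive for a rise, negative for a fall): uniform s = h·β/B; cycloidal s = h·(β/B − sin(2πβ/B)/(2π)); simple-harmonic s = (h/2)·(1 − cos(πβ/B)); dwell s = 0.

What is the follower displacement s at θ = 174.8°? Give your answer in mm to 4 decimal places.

seg 1 [0°–37.3°] cycloidal, h=13: full span → s += 13 → s = 13.0000
seg 2 [37.3°–69.2°] simple-harmonic, h=-12: full span → s += -12 → s = 1.0000
seg 3 [69.2°–137.6°] dwell: s stays 1.0000
seg 4 [137.6°–360°] uniform, h=29: θ=174.8° here. β=37.2, B=222.4. 29·37.2/222.4 = 4.8507 → s = 5.8507

5.8507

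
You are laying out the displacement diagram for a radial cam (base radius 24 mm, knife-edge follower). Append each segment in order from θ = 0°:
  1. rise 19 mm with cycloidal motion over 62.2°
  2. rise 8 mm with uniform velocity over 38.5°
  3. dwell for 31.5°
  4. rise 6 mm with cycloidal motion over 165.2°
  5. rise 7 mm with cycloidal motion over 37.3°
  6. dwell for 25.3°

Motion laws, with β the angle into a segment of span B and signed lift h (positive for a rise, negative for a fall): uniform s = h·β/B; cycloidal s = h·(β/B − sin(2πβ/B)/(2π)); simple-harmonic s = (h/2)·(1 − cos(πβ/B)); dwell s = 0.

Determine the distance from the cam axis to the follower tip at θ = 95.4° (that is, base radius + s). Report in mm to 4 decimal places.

seg 1 [0°–62.2°] cycloidal, h=19: full span → s += 19 → s = 19.0000
seg 2 [62.2°–100.7°] uniform, h=8: θ=95.4° here. β=33.2, B=38.5. 8·33.2/38.5 = 6.8987 → s = 25.8987
radial distance = base radius + s = 24 + 25.8987 = 49.8987

49.8987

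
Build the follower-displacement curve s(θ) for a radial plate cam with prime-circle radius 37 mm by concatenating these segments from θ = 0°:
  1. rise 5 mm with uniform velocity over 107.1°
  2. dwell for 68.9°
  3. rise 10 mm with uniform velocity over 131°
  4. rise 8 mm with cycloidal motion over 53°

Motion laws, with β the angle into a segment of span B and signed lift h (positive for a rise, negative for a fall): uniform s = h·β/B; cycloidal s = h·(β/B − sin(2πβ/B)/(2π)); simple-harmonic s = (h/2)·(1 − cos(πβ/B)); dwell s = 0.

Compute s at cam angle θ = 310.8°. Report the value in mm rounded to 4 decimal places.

seg 1 [0°–107.1°] uniform, h=5: full span → s += 5 → s = 5.0000
seg 2 [107.1°–176°] dwell: s stays 5.0000
seg 3 [176°–307°] uniform, h=10: full span → s += 10 → s = 15.0000
seg 4 [307°–360°] cycloidal, h=8: θ=310.8° here. β=3.8, B=53. 8·(0.0717 − sin(2π·0.0717)/(2π)) = 0.0192 → s = 15.0192

15.0192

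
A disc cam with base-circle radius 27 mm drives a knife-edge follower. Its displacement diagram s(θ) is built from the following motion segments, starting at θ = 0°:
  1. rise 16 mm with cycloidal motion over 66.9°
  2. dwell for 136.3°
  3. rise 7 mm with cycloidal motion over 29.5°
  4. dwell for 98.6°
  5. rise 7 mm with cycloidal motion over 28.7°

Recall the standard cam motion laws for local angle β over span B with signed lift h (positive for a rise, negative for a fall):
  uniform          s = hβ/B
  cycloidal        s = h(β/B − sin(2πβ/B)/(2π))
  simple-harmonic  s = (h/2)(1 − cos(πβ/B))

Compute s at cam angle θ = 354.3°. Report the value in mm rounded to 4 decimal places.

seg 1 [0°–66.9°] cycloidal, h=16: full span → s += 16 → s = 16.0000
seg 2 [66.9°–203.2°] dwell: s stays 16.0000
seg 3 [203.2°–232.7°] cycloidal, h=7: full span → s += 7 → s = 23.0000
seg 4 [232.7°–331.3°] dwell: s stays 23.0000
seg 5 [331.3°–360°] cycloidal, h=7: θ=354.3° here. β=23, B=28.7. 7·(0.8014 − sin(2π·0.8014)/(2π)) = 6.6663 → s = 29.6663

29.6663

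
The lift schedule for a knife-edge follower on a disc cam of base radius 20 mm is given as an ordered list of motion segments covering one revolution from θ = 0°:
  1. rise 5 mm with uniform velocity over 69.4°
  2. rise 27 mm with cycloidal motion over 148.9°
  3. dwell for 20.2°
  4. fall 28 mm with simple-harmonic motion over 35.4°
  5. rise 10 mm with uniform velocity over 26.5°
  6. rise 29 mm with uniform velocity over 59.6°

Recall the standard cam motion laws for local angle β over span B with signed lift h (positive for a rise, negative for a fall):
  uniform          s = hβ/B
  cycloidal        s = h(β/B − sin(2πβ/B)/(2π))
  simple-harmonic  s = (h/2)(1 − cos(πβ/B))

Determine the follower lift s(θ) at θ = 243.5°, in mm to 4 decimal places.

seg 1 [0°–69.4°] uniform, h=5: full span → s += 5 → s = 5.0000
seg 2 [69.4°–218.3°] cycloidal, h=27: full span → s += 27 → s = 32.0000
seg 3 [218.3°–238.5°] dwell: s stays 32.0000
seg 4 [238.5°–273.9°] simple-harmonic, h=-28: θ=243.5° here. β=5, B=35.4. -28/2·(1 − cos(π·0.1412)) = -1.3558 → s = 30.6442

30.6442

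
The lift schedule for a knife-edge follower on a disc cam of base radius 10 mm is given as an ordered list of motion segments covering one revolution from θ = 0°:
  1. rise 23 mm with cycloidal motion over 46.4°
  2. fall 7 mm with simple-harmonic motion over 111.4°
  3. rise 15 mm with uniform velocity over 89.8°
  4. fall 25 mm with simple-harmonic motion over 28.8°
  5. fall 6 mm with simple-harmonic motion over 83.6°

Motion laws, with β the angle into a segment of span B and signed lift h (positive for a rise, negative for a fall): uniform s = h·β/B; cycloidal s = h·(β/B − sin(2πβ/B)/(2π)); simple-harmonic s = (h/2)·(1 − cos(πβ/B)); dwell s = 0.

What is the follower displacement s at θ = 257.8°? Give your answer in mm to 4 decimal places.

seg 1 [0°–46.4°] cycloidal, h=23: full span → s += 23 → s = 23.0000
seg 2 [46.4°–157.8°] simple-harmonic, h=-7: full span → s += -7 → s = 16.0000
seg 3 [157.8°–247.6°] uniform, h=15: full span → s += 15 → s = 31.0000
seg 4 [247.6°–276.4°] simple-harmonic, h=-25: θ=257.8° here. β=10.2, B=28.8. -25/2·(1 − cos(π·0.3542)) = -6.9714 → s = 24.0286

24.0286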